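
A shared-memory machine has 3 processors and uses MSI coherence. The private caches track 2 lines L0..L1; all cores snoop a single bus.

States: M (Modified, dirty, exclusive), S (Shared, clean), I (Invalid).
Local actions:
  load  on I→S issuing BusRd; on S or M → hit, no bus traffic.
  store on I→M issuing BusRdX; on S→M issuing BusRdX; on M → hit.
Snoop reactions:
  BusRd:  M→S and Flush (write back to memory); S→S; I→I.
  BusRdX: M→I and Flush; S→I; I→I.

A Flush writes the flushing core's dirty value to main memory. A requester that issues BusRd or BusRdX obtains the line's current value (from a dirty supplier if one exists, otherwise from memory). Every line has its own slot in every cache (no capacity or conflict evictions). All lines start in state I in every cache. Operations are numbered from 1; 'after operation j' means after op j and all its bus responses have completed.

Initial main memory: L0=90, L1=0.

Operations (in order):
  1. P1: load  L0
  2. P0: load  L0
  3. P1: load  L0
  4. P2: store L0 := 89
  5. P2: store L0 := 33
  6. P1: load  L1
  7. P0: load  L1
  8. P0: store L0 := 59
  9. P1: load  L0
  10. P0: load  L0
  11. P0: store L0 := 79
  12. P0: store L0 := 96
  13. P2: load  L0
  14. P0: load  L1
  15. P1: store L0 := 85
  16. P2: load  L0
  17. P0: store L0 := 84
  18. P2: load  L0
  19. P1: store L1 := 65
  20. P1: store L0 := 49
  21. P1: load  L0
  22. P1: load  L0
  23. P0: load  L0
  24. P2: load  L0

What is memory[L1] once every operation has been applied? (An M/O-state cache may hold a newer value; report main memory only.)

[1] P1: load  L0 | P0:I, P1:S(90), P2:I | bus: BusRd
[2] P0: load  L0 | P0:S(90), P1:S(90), P2:I | bus: BusRd
[3] P1: load  L0 | P0:S(90), P1:S(90), P2:I | bus: none
[4] P2: store L0 := 89 | P0:I, P1:I, P2:M(89) | bus: BusRdX
[5] P2: store L0 := 33 | P0:I, P1:I, P2:M(33) | bus: none
[6] P1: load  L1 | P0:I, P1:S(0), P2:I | bus: BusRd
[7] P0: load  L1 | P0:S(0), P1:S(0), P2:I | bus: BusRd
[8] P0: store L0 := 59 | P0:M(59), P1:I, P2:I | bus: BusRdX,Flush
[9] P1: load  L0 | P0:S(59), P1:S(59), P2:I | bus: BusRd,Flush
[10] P0: load  L0 | P0:S(59), P1:S(59), P2:I | bus: none
[11] P0: store L0 := 79 | P0:M(79), P1:I, P2:I | bus: BusRdX
[12] P0: store L0 := 96 | P0:M(96), P1:I, P2:I | bus: none
[13] P2: load  L0 | P0:S(96), P1:I, P2:S(96) | bus: BusRd,Flush
[14] P0: load  L1 | P0:S(0), P1:S(0), P2:I | bus: none
[15] P1: store L0 := 85 | P0:I, P1:M(85), P2:I | bus: BusRdX
[16] P2: load  L0 | P0:I, P1:S(85), P2:S(85) | bus: BusRd,Flush
[17] P0: store L0 := 84 | P0:M(84), P1:I, P2:I | bus: BusRdX
[18] P2: load  L0 | P0:S(84), P1:I, P2:S(84) | bus: BusRd,Flush
[19] P1: store L1 := 65 | P0:I, P1:M(65), P2:I | bus: BusRdX
[20] P1: store L0 := 49 | P0:I, P1:M(49), P2:I | bus: BusRdX
[21] P1: load  L0 | P0:I, P1:M(49), P2:I | bus: none
[22] P1: load  L0 | P0:I, P1:M(49), P2:I | bus: none
[23] P0: load  L0 | P0:S(49), P1:S(49), P2:I | bus: BusRd,Flush
[24] P2: load  L0 | P0:S(49), P1:S(49), P2:S(49) | bus: BusRd

memory[L1] = 0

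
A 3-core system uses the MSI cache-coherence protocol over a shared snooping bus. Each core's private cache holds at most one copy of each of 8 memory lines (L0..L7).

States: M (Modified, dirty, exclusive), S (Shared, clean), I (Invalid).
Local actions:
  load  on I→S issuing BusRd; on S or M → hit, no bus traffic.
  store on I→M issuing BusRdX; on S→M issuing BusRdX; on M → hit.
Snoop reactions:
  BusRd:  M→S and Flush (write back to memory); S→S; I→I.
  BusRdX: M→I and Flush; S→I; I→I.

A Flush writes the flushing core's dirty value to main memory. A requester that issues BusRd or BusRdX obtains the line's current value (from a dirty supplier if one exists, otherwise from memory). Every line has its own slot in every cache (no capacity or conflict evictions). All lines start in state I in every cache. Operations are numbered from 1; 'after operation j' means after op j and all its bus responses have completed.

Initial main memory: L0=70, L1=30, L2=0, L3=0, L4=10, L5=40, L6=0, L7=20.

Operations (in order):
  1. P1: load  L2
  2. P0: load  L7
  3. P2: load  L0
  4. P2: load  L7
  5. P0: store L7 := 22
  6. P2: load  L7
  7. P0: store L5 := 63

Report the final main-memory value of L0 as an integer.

  op1 P1: load  L2 → I/S/I on L2; bus BusRd; mem=0
  op2 P0: load  L7 → S/I/I on L7; bus BusRd; mem=20
  op3 P2: load  L0 → I/I/S on L0; bus BusRd; mem=70
  op4 P2: load  L7 → S/I/S on L7; bus BusRd; mem=20
  op5 P0: store L7 := 22 → M/I/I on L7; bus BusRdX; mem=20
  op6 P2: load  L7 → S/I/S on L7; bus BusRd Flush; mem=22
  op7 P0: store L5 := 63 → M/I/I on L5; bus BusRdX; mem=40

memory[L0] = 70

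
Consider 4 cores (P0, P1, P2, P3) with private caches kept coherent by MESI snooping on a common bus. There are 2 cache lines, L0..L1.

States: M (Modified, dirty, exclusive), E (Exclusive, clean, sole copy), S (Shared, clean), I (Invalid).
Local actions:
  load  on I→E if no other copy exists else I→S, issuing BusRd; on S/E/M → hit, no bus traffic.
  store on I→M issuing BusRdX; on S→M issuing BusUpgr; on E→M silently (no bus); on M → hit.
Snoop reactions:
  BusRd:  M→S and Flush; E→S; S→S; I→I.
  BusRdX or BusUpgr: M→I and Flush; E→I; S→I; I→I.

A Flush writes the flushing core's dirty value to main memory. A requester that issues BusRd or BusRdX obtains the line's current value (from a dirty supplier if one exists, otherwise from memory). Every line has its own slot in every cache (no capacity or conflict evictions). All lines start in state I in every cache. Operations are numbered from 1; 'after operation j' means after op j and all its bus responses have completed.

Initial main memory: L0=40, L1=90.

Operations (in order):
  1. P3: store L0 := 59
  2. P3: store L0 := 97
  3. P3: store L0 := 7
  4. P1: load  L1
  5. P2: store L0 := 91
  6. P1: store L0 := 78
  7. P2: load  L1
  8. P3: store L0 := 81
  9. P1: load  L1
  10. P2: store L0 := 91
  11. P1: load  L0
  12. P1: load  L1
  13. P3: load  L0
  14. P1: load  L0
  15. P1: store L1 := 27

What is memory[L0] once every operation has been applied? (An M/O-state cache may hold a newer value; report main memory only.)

memory[L0] = 91

step 1: P3: store L0 := 59  ⟶  IIIM  (L0)  txn=BusRdX  M[L0]=40
step 2: P3: store L0 := 97  ⟶  IIIM  (L0)  txn=∅  M[L0]=40
step 3: P3: store L0 := 7  ⟶  IIIM  (L0)  txn=∅  M[L0]=40
step 4: P1: load  L1  ⟶  IEII  (L1)  txn=BusRd  M[L1]=90
step 5: P2: store L0 := 91  ⟶  IIMI  (L0)  txn=BusRdX+Flush  M[L0]=7
step 6: P1: store L0 := 78  ⟶  IMII  (L0)  txn=BusRdX+Flush  M[L0]=91
step 7: P2: load  L1  ⟶  ISSI  (L1)  txn=BusRd  M[L1]=90
step 8: P3: store L0 := 81  ⟶  IIIM  (L0)  txn=BusRdX+Flush  M[L0]=78
step 9: P1: load  L1  ⟶  ISSI  (L1)  txn=∅  M[L1]=90
step 10: P2: store L0 := 91  ⟶  IIMI  (L0)  txn=BusRdX+Flush  M[L0]=81
step 11: P1: load  L0  ⟶  ISSI  (L0)  txn=BusRd+Flush  M[L0]=91
step 12: P1: load  L1  ⟶  ISSI  (L1)  txn=∅  M[L1]=90
step 13: P3: load  L0  ⟶  ISSS  (L0)  txn=BusRd  M[L0]=91
step 14: P1: load  L0  ⟶  ISSS  (L0)  txn=∅  M[L0]=91
step 15: P1: store L1 := 27  ⟶  IMII  (L1)  txn=BusUpgr  M[L1]=90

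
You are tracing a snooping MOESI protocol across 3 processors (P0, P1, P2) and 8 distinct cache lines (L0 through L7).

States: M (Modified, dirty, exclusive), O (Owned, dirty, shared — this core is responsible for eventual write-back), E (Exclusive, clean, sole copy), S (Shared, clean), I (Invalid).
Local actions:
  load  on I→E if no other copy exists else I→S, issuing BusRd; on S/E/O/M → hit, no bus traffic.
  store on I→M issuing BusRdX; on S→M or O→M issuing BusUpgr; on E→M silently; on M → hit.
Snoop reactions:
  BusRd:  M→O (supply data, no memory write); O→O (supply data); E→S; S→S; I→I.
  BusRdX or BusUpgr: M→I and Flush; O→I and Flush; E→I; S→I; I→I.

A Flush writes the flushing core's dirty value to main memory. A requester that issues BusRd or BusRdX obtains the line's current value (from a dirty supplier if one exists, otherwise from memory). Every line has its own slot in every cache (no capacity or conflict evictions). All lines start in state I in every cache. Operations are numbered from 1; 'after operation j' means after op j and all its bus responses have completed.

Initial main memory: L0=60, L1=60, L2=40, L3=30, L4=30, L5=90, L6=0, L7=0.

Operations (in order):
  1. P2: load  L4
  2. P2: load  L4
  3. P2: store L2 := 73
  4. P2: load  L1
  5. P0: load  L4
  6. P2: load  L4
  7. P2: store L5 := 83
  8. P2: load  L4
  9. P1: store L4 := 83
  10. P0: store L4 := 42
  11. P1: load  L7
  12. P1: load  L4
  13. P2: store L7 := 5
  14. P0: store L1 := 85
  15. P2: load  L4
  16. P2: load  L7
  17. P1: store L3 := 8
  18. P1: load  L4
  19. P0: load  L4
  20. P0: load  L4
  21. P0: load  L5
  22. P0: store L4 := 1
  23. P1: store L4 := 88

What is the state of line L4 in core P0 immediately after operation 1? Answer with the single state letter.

  op1 P2: load  L4 → I/I/E on L4; bus BusRd; mem=30
  op2 P2: load  L4 → I/I/E on L4; bus (none); mem=30
  op3 P2: store L2 := 73 → I/I/M on L2; bus BusRdX; mem=40
  op4 P2: load  L1 → I/I/E on L1; bus BusRd; mem=60
  op5 P0: load  L4 → S/I/S on L4; bus BusRd; mem=30
  op6 P2: load  L4 → S/I/S on L4; bus (none); mem=30
  op7 P2: store L5 := 83 → I/I/M on L5; bus BusRdX; mem=90
  op8 P2: load  L4 → S/I/S on L4; bus (none); mem=30
  op9 P1: store L4 := 83 → I/M/I on L4; bus BusRdX; mem=30
  op10 P0: store L4 := 42 → M/I/I on L4; bus BusRdX Flush; mem=83
  op11 P1: load  L7 → I/E/I on L7; bus BusRd; mem=0
  op12 P1: load  L4 → O/S/I on L4; bus BusRd; mem=83
  op13 P2: store L7 := 5 → I/I/M on L7; bus BusRdX; mem=0
  op14 P0: store L1 := 85 → M/I/I on L1; bus BusRdX; mem=60
  op15 P2: load  L4 → O/S/S on L4; bus BusRd; mem=83
  op16 P2: load  L7 → I/I/M on L7; bus (none); mem=0
  op17 P1: store L3 := 8 → I/M/I on L3; bus BusRdX; mem=30
  op18 P1: load  L4 → O/S/S on L4; bus (none); mem=83
  op19 P0: load  L4 → O/S/S on L4; bus (none); mem=83
  op20 P0: load  L4 → O/S/S on L4; bus (none); mem=83
  op21 P0: load  L5 → S/I/O on L5; bus BusRd; mem=90
  op22 P0: store L4 := 1 → M/I/I on L4; bus BusUpgr; mem=83
  op23 P1: store L4 := 88 → I/M/I on L4; bus BusRdX Flush; mem=1

state = I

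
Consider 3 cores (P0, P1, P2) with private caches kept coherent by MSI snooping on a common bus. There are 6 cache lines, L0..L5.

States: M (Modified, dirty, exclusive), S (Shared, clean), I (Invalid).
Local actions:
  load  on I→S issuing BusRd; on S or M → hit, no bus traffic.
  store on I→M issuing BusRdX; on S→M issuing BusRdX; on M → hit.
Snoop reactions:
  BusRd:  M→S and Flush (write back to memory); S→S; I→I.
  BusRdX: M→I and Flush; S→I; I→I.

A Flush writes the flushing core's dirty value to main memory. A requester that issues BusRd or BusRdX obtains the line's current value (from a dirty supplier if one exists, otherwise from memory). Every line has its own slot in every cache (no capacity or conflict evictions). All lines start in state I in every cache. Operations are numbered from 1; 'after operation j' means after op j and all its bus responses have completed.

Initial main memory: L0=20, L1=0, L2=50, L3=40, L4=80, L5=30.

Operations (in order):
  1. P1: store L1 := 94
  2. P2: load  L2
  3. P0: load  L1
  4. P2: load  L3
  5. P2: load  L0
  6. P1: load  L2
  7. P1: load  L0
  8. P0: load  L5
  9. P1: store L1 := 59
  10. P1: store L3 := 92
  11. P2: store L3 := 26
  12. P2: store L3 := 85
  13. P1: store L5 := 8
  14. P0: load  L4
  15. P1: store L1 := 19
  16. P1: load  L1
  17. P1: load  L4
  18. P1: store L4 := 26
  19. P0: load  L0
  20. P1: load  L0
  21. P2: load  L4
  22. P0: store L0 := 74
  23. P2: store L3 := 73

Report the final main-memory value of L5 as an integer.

memory[L5] = 30

1. P1: store L1 := 94  bus=[BusRdX]  L1: P0=I P1=M P2=I  mem[L1]=0
2. P2: load  L2  bus=[BusRd]  L2: P0=I P1=I P2=S  mem[L2]=50
3. P0: load  L1  bus=[BusRd,Flush]  L1: P0=S P1=S P2=I  mem[L1]=94
4. P2: load  L3  bus=[BusRd]  L3: P0=I P1=I P2=S  mem[L3]=40
5. P2: load  L0  bus=[BusRd]  L0: P0=I P1=I P2=S  mem[L0]=20
6. P1: load  L2  bus=[BusRd]  L2: P0=I P1=S P2=S  mem[L2]=50
7. P1: load  L0  bus=[BusRd]  L0: P0=I P1=S P2=S  mem[L0]=20
8. P0: load  L5  bus=[BusRd]  L5: P0=S P1=I P2=I  mem[L5]=30
9. P1: store L1 := 59  bus=[BusRdX]  L1: P0=I P1=M P2=I  mem[L1]=94
10. P1: store L3 := 92  bus=[BusRdX]  L3: P0=I P1=M P2=I  mem[L3]=40
11. P2: store L3 := 26  bus=[BusRdX,Flush]  L3: P0=I P1=I P2=M  mem[L3]=92
12. P2: store L3 := 85  bus=[-]  L3: P0=I P1=I P2=M  mem[L3]=92
13. P1: store L5 := 8  bus=[BusRdX]  L5: P0=I P1=M P2=I  mem[L5]=30
14. P0: load  L4  bus=[BusRd]  L4: P0=S P1=I P2=I  mem[L4]=80
15. P1: store L1 := 19  bus=[-]  L1: P0=I P1=M P2=I  mem[L1]=94
16. P1: load  L1  bus=[-]  L1: P0=I P1=M P2=I  mem[L1]=94
17. P1: load  L4  bus=[BusRd]  L4: P0=S P1=S P2=I  mem[L4]=80
18. P1: store L4 := 26  bus=[BusRdX]  L4: P0=I P1=M P2=I  mem[L4]=80
19. P0: load  L0  bus=[BusRd]  L0: P0=S P1=S P2=S  mem[L0]=20
20. P1: load  L0  bus=[-]  L0: P0=S P1=S P2=S  mem[L0]=20
21. P2: load  L4  bus=[BusRd,Flush]  L4: P0=I P1=S P2=S  mem[L4]=26
22. P0: store L0 := 74  bus=[BusRdX]  L0: P0=M P1=I P2=I  mem[L0]=20
23. P2: store L3 := 73  bus=[-]  L3: P0=I P1=I P2=M  mem[L3]=92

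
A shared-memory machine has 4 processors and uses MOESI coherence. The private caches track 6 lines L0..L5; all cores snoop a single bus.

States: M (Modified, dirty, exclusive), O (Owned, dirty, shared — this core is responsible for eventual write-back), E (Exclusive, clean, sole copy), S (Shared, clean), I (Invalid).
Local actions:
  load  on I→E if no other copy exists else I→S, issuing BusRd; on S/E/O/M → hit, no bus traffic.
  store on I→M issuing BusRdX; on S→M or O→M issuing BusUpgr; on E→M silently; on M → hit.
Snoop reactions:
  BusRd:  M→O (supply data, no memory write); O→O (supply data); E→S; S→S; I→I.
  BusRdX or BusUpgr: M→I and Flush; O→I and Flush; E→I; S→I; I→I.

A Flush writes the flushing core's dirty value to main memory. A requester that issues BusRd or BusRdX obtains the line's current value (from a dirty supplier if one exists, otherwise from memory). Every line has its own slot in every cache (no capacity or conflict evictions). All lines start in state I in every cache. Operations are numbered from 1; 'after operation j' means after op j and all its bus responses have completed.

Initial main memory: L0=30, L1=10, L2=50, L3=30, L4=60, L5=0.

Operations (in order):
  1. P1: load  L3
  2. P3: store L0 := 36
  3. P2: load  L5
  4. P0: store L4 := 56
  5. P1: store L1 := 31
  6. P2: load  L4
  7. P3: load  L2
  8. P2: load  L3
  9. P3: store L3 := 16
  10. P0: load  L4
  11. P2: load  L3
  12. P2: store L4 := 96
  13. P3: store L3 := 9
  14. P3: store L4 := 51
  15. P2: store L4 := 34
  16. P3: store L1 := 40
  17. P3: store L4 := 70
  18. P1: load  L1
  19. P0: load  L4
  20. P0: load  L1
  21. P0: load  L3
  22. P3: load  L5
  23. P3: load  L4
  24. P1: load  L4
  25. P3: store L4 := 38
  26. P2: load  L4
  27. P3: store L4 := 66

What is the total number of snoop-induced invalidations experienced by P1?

  op1 P1: load  L3 → I/E/I/I on L3; bus BusRd; mem=30
  op2 P3: store L0 := 36 → I/I/I/M on L0; bus BusRdX; mem=30
  op3 P2: load  L5 → I/I/E/I on L5; bus BusRd; mem=0
  op4 P0: store L4 := 56 → M/I/I/I on L4; bus BusRdX; mem=60
  op5 P1: store L1 := 31 → I/M/I/I on L1; bus BusRdX; mem=10
  op6 P2: load  L4 → O/I/S/I on L4; bus BusRd; mem=60
  op7 P3: load  L2 → I/I/I/E on L2; bus BusRd; mem=50
  op8 P2: load  L3 → I/S/S/I on L3; bus BusRd; mem=30
  op9 P3: store L3 := 16 → I/I/I/M on L3; bus BusRdX; mem=30
  op10 P0: load  L4 → O/I/S/I on L4; bus (none); mem=60
  op11 P2: load  L3 → I/I/S/O on L3; bus BusRd; mem=30
  op12 P2: store L4 := 96 → I/I/M/I on L4; bus BusUpgr Flush; mem=56
  op13 P3: store L3 := 9 → I/I/I/M on L3; bus BusUpgr; mem=30
  op14 P3: store L4 := 51 → I/I/I/M on L4; bus BusRdX Flush; mem=96
  op15 P2: store L4 := 34 → I/I/M/I on L4; bus BusRdX Flush; mem=51
  op16 P3: store L1 := 40 → I/I/I/M on L1; bus BusRdX Flush; mem=31
  op17 P3: store L4 := 70 → I/I/I/M on L4; bus BusRdX Flush; mem=34
  op18 P1: load  L1 → I/S/I/O on L1; bus BusRd; mem=31
  op19 P0: load  L4 → S/I/I/O on L4; bus BusRd; mem=34
  op20 P0: load  L1 → S/S/I/O on L1; bus BusRd; mem=31
  op21 P0: load  L3 → S/I/I/O on L3; bus BusRd; mem=30
  op22 P3: load  L5 → I/I/S/S on L5; bus BusRd; mem=0
  op23 P3: load  L4 → S/I/I/O on L4; bus (none); mem=34
  op24 P1: load  L4 → S/S/I/O on L4; bus BusRd; mem=34
  op25 P3: store L4 := 38 → I/I/I/M on L4; bus BusUpgr; mem=34
  op26 P2: load  L4 → I/I/S/O on L4; bus BusRd; mem=34
  op27 P3: store L4 := 66 → I/I/I/M on L4; bus BusUpgr; mem=34

invalidations = 3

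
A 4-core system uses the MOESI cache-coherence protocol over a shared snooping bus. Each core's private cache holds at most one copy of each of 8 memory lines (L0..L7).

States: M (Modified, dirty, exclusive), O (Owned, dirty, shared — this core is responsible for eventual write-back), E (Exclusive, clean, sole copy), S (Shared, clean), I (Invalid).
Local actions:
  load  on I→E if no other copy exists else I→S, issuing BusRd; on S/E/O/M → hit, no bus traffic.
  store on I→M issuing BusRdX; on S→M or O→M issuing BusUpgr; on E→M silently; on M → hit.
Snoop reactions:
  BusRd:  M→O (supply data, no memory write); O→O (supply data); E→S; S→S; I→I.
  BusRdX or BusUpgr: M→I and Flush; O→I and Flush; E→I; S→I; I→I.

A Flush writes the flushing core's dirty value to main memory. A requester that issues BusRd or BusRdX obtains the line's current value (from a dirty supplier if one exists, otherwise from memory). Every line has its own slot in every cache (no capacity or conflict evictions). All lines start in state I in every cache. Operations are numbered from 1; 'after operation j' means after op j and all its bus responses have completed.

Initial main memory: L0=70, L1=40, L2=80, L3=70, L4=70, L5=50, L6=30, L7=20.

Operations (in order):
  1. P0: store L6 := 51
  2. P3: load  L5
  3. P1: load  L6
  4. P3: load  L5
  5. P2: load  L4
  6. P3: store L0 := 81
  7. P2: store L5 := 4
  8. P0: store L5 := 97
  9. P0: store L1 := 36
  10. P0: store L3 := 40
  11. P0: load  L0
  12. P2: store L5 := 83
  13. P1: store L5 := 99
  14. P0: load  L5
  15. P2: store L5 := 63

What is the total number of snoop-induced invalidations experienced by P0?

step 1: P0: store L6 := 51  ⟶  MIII  (L6)  txn=BusRdX  M[L6]=30
step 2: P3: load  L5  ⟶  IIIE  (L5)  txn=BusRd  M[L5]=50
step 3: P1: load  L6  ⟶  OSII  (L6)  txn=BusRd  M[L6]=30
step 4: P3: load  L5  ⟶  IIIE  (L5)  txn=∅  M[L5]=50
step 5: P2: load  L4  ⟶  IIEI  (L4)  txn=BusRd  M[L4]=70
step 6: P3: store L0 := 81  ⟶  IIIM  (L0)  txn=BusRdX  M[L0]=70
step 7: P2: store L5 := 4  ⟶  IIMI  (L5)  txn=BusRdX  M[L5]=50
step 8: P0: store L5 := 97  ⟶  MIII  (L5)  txn=BusRdX+Flush  M[L5]=4
step 9: P0: store L1 := 36  ⟶  MIII  (L1)  txn=BusRdX  M[L1]=40
step 10: P0: store L3 := 40  ⟶  MIII  (L3)  txn=BusRdX  M[L3]=70
step 11: P0: load  L0  ⟶  SIIO  (L0)  txn=BusRd  M[L0]=70
step 12: P2: store L5 := 83  ⟶  IIMI  (L5)  txn=BusRdX+Flush  M[L5]=97
step 13: P1: store L5 := 99  ⟶  IMII  (L5)  txn=BusRdX+Flush  M[L5]=83
step 14: P0: load  L5  ⟶  SOII  (L5)  txn=BusRd  M[L5]=83
step 15: P2: store L5 := 63  ⟶  IIMI  (L5)  txn=BusRdX+Flush  M[L5]=99

invalidations = 2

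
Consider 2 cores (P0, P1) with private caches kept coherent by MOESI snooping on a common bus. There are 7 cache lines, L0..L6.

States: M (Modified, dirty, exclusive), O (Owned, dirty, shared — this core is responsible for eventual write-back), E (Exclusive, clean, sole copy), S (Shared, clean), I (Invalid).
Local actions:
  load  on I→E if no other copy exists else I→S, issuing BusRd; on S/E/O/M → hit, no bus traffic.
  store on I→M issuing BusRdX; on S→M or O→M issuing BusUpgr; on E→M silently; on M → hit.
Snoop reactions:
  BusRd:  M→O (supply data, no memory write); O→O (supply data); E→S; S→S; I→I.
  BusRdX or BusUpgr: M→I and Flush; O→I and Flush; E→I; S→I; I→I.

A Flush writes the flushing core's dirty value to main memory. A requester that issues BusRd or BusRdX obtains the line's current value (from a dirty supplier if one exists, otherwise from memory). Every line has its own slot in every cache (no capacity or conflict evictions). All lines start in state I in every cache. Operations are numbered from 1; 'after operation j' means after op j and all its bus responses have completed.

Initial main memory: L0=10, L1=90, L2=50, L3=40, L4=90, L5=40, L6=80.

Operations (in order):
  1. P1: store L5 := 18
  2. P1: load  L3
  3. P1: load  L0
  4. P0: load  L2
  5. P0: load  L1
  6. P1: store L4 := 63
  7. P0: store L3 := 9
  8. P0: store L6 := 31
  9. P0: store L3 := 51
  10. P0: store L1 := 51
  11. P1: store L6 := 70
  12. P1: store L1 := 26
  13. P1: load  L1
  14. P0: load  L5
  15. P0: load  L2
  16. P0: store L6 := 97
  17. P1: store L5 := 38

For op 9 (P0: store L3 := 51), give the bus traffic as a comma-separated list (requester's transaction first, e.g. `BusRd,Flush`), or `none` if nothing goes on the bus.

bus = none

[1] P1: store L5 := 18 | P0:I, P1:M(18) | bus: BusRdX
[2] P1: load  L3 | P0:I, P1:E(40) | bus: BusRd
[3] P1: load  L0 | P0:I, P1:E(10) | bus: BusRd
[4] P0: load  L2 | P0:E(50), P1:I | bus: BusRd
[5] P0: load  L1 | P0:E(90), P1:I | bus: BusRd
[6] P1: store L4 := 63 | P0:I, P1:M(63) | bus: BusRdX
[7] P0: store L3 := 9 | P0:M(9), P1:I | bus: BusRdX
[8] P0: store L6 := 31 | P0:M(31), P1:I | bus: BusRdX
[9] P0: store L3 := 51 | P0:M(51), P1:I | bus: none
[10] P0: store L1 := 51 | P0:M(51), P1:I | bus: none
[11] P1: store L6 := 70 | P0:I, P1:M(70) | bus: BusRdX,Flush
[12] P1: store L1 := 26 | P0:I, P1:M(26) | bus: BusRdX,Flush
[13] P1: load  L1 | P0:I, P1:M(26) | bus: none
[14] P0: load  L5 | P0:S(18), P1:O(18) | bus: BusRd
[15] P0: load  L2 | P0:E(50), P1:I | bus: none
[16] P0: store L6 := 97 | P0:M(97), P1:I | bus: BusRdX,Flush
[17] P1: store L5 := 38 | P0:I, P1:M(38) | bus: BusUpgr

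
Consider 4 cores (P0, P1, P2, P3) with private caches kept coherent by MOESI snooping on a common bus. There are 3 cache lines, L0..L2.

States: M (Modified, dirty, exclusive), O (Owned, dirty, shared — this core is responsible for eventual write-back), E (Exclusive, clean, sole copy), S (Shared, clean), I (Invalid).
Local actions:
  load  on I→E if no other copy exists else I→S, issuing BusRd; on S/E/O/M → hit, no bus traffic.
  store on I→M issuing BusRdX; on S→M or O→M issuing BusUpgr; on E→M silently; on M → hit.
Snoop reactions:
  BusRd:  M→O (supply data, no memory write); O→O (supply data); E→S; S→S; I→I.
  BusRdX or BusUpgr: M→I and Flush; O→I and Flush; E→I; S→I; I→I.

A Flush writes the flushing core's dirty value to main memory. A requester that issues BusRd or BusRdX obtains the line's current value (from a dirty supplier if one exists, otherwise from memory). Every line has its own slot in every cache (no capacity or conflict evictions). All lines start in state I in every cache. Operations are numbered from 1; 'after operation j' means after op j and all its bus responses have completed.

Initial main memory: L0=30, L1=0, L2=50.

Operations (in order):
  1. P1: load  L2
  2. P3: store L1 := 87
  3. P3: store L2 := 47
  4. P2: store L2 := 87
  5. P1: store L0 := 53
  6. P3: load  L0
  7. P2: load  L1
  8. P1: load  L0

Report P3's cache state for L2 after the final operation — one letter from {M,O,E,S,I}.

state = I

[1] P1: load  L2 | P0:I, P1:E(50), P2:I, P3:I | bus: BusRd
[2] P3: store L1 := 87 | P0:I, P1:I, P2:I, P3:M(87) | bus: BusRdX
[3] P3: store L2 := 47 | P0:I, P1:I, P2:I, P3:M(47) | bus: BusRdX
[4] P2: store L2 := 87 | P0:I, P1:I, P2:M(87), P3:I | bus: BusRdX,Flush
[5] P1: store L0 := 53 | P0:I, P1:M(53), P2:I, P3:I | bus: BusRdX
[6] P3: load  L0 | P0:I, P1:O(53), P2:I, P3:S(53) | bus: BusRd
[7] P2: load  L1 | P0:I, P1:I, P2:S(87), P3:O(87) | bus: BusRd
[8] P1: load  L0 | P0:I, P1:O(53), P2:I, P3:S(53) | bus: none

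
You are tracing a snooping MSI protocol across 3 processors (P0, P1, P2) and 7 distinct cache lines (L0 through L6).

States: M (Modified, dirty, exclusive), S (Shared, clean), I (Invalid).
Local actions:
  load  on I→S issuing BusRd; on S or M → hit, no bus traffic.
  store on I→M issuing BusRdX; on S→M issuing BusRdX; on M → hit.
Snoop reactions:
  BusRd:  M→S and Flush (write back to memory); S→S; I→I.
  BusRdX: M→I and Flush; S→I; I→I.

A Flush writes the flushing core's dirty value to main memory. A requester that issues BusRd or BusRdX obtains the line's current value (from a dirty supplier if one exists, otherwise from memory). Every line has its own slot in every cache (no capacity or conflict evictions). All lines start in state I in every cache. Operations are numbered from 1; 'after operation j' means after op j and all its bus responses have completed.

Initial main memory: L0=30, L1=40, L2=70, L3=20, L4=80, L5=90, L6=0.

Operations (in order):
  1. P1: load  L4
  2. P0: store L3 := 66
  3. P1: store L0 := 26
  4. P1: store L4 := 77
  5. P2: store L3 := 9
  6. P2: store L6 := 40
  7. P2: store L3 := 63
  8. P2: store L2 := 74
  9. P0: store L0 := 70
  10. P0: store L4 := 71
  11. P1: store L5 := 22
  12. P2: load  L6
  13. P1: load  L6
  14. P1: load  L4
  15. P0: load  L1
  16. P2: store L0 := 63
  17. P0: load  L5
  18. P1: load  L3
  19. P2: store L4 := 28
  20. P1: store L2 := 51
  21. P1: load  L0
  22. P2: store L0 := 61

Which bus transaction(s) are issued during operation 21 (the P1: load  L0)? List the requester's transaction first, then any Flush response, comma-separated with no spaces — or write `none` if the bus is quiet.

step 1: P1: load  L4  ⟶  ISI  (L4)  txn=BusRd  M[L4]=80
step 2: P0: store L3 := 66  ⟶  MII  (L3)  txn=BusRdX  M[L3]=20
step 3: P1: store L0 := 26  ⟶  IMI  (L0)  txn=BusRdX  M[L0]=30
step 4: P1: store L4 := 77  ⟶  IMI  (L4)  txn=BusRdX  M[L4]=80
step 5: P2: store L3 := 9  ⟶  IIM  (L3)  txn=BusRdX+Flush  M[L3]=66
step 6: P2: store L6 := 40  ⟶  IIM  (L6)  txn=BusRdX  M[L6]=0
step 7: P2: store L3 := 63  ⟶  IIM  (L3)  txn=∅  M[L3]=66
step 8: P2: store L2 := 74  ⟶  IIM  (L2)  txn=BusRdX  M[L2]=70
step 9: P0: store L0 := 70  ⟶  MII  (L0)  txn=BusRdX+Flush  M[L0]=26
step 10: P0: store L4 := 71  ⟶  MII  (L4)  txn=BusRdX+Flush  M[L4]=77
step 11: P1: store L5 := 22  ⟶  IMI  (L5)  txn=BusRdX  M[L5]=90
step 12: P2: load  L6  ⟶  IIM  (L6)  txn=∅  M[L6]=0
step 13: P1: load  L6  ⟶  ISS  (L6)  txn=BusRd+Flush  M[L6]=40
step 14: P1: load  L4  ⟶  SSI  (L4)  txn=BusRd+Flush  M[L4]=71
step 15: P0: load  L1  ⟶  SII  (L1)  txn=BusRd  M[L1]=40
step 16: P2: store L0 := 63  ⟶  IIM  (L0)  txn=BusRdX+Flush  M[L0]=70
step 17: P0: load  L5  ⟶  SSI  (L5)  txn=BusRd+Flush  M[L5]=22
step 18: P1: load  L3  ⟶  ISS  (L3)  txn=BusRd+Flush  M[L3]=63
step 19: P2: store L4 := 28  ⟶  IIM  (L4)  txn=BusRdX  M[L4]=71
step 20: P1: store L2 := 51  ⟶  IMI  (L2)  txn=BusRdX+Flush  M[L2]=74
step 21: P1: load  L0  ⟶  ISS  (L0)  txn=BusRd+Flush  M[L0]=63
step 22: P2: store L0 := 61  ⟶  IIM  (L0)  txn=BusRdX  M[L0]=63

bus = BusRd,Flush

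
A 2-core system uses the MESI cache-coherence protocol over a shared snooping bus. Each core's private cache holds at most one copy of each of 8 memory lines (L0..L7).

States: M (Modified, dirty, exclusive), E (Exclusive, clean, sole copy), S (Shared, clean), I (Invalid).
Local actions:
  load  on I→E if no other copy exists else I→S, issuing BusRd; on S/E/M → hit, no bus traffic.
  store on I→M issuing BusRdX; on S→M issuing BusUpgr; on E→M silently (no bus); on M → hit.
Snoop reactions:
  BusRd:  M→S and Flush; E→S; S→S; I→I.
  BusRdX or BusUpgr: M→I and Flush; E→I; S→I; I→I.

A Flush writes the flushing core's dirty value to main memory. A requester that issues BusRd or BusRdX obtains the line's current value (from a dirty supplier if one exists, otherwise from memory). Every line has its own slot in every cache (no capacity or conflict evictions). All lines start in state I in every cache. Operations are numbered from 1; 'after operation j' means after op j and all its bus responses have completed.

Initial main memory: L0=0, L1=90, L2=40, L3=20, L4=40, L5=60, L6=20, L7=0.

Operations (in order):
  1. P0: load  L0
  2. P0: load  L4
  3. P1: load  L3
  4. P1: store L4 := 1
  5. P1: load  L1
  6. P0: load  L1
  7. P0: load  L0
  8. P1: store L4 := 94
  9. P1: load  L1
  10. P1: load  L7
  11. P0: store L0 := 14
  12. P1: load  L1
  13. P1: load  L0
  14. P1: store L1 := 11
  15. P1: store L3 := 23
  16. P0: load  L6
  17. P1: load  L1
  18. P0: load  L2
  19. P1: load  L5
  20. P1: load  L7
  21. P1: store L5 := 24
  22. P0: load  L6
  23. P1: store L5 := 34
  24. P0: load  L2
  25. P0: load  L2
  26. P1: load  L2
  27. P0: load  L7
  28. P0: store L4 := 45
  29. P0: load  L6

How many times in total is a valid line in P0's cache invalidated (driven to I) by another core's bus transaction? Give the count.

[1] P0: load  L0 | P0:E(0), P1:I | bus: BusRd
[2] P0: load  L4 | P0:E(40), P1:I | bus: BusRd
[3] P1: load  L3 | P0:I, P1:E(20) | bus: BusRd
[4] P1: store L4 := 1 | P0:I, P1:M(1) | bus: BusRdX
[5] P1: load  L1 | P0:I, P1:E(90) | bus: BusRd
[6] P0: load  L1 | P0:S(90), P1:S(90) | bus: BusRd
[7] P0: load  L0 | P0:E(0), P1:I | bus: none
[8] P1: store L4 := 94 | P0:I, P1:M(94) | bus: none
[9] P1: load  L1 | P0:S(90), P1:S(90) | bus: none
[10] P1: load  L7 | P0:I, P1:E(0) | bus: BusRd
[11] P0: store L0 := 14 | P0:M(14), P1:I | bus: none
[12] P1: load  L1 | P0:S(90), P1:S(90) | bus: none
[13] P1: load  L0 | P0:S(14), P1:S(14) | bus: BusRd,Flush
[14] P1: store L1 := 11 | P0:I, P1:M(11) | bus: BusUpgr
[15] P1: store L3 := 23 | P0:I, P1:M(23) | bus: none
[16] P0: load  L6 | P0:E(20), P1:I | bus: BusRd
[17] P1: load  L1 | P0:I, P1:M(11) | bus: none
[18] P0: load  L2 | P0:E(40), P1:I | bus: BusRd
[19] P1: load  L5 | P0:I, P1:E(60) | bus: BusRd
[20] P1: load  L7 | P0:I, P1:E(0) | bus: none
[21] P1: store L5 := 24 | P0:I, P1:M(24) | bus: none
[22] P0: load  L6 | P0:E(20), P1:I | bus: none
[23] P1: store L5 := 34 | P0:I, P1:M(34) | bus: none
[24] P0: load  L2 | P0:E(40), P1:I | bus: none
[25] P0: load  L2 | P0:E(40), P1:I | bus: none
[26] P1: load  L2 | P0:S(40), P1:S(40) | bus: BusRd
[27] P0: load  L7 | P0:S(0), P1:S(0) | bus: BusRd
[28] P0: store L4 := 45 | P0:M(45), P1:I | bus: BusRdX,Flush
[29] P0: load  L6 | P0:E(20), P1:I | bus: none

invalidations = 2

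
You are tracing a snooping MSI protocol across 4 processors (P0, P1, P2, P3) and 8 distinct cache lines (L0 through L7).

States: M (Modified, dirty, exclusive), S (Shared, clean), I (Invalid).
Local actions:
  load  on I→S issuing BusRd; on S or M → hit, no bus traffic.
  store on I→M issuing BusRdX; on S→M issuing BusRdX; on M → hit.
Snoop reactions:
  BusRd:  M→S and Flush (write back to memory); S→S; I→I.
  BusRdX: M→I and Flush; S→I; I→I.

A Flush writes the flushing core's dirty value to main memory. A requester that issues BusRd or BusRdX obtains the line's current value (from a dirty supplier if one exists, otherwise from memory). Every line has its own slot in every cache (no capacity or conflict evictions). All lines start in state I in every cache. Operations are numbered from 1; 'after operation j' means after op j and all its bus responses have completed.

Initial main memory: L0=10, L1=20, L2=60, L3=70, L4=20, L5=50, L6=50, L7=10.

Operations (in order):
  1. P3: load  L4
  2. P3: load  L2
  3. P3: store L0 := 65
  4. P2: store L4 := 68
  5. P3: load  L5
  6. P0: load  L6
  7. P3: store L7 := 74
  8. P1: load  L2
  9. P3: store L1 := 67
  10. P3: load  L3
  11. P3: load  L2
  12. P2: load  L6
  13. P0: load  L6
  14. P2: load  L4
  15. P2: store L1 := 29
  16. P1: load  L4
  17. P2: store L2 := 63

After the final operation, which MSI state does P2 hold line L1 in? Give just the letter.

[1] P3: load  L4 | P0:I, P1:I, P2:I, P3:S(20) | bus: BusRd
[2] P3: load  L2 | P0:I, P1:I, P2:I, P3:S(60) | bus: BusRd
[3] P3: store L0 := 65 | P0:I, P1:I, P2:I, P3:M(65) | bus: BusRdX
[4] P2: store L4 := 68 | P0:I, P1:I, P2:M(68), P3:I | bus: BusRdX
[5] P3: load  L5 | P0:I, P1:I, P2:I, P3:S(50) | bus: BusRd
[6] P0: load  L6 | P0:S(50), P1:I, P2:I, P3:I | bus: BusRd
[7] P3: store L7 := 74 | P0:I, P1:I, P2:I, P3:M(74) | bus: BusRdX
[8] P1: load  L2 | P0:I, P1:S(60), P2:I, P3:S(60) | bus: BusRd
[9] P3: store L1 := 67 | P0:I, P1:I, P2:I, P3:M(67) | bus: BusRdX
[10] P3: load  L3 | P0:I, P1:I, P2:I, P3:S(70) | bus: BusRd
[11] P3: load  L2 | P0:I, P1:S(60), P2:I, P3:S(60) | bus: none
[12] P2: load  L6 | P0:S(50), P1:I, P2:S(50), P3:I | bus: BusRd
[13] P0: load  L6 | P0:S(50), P1:I, P2:S(50), P3:I | bus: none
[14] P2: load  L4 | P0:I, P1:I, P2:M(68), P3:I | bus: none
[15] P2: store L1 := 29 | P0:I, P1:I, P2:M(29), P3:I | bus: BusRdX,Flush
[16] P1: load  L4 | P0:I, P1:S(68), P2:S(68), P3:I | bus: BusRd,Flush
[17] P2: store L2 := 63 | P0:I, P1:I, P2:M(63), P3:I | bus: BusRdX

state = M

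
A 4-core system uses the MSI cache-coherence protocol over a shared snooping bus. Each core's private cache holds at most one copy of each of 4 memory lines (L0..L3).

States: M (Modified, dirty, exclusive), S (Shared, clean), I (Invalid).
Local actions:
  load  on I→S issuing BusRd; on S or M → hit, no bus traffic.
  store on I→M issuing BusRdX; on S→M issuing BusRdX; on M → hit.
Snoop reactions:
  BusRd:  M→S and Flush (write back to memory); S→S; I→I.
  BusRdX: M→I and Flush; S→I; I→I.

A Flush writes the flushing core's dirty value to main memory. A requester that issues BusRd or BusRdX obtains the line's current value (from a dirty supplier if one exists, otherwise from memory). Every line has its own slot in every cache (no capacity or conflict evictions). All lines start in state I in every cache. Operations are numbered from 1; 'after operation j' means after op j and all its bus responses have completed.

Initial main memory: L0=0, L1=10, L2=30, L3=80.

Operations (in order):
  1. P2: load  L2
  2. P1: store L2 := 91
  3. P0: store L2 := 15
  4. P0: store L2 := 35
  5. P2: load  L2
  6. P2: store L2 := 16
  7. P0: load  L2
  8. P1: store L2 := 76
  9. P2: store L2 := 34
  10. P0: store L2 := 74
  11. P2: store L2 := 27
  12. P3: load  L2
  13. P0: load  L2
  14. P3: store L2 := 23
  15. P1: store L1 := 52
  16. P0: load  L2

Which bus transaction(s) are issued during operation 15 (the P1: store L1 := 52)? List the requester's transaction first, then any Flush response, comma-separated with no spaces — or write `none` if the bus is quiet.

bus = BusRdX

step 1: P2: load  L2  ⟶  IISI  (L2)  txn=BusRd  M[L2]=30
step 2: P1: store L2 := 91  ⟶  IMII  (L2)  txn=BusRdX  M[L2]=30
step 3: P0: store L2 := 15  ⟶  MIII  (L2)  txn=BusRdX+Flush  M[L2]=91
step 4: P0: store L2 := 35  ⟶  MIII  (L2)  txn=∅  M[L2]=91
step 5: P2: load  L2  ⟶  SISI  (L2)  txn=BusRd+Flush  M[L2]=35
step 6: P2: store L2 := 16  ⟶  IIMI  (L2)  txn=BusRdX  M[L2]=35
step 7: P0: load  L2  ⟶  SISI  (L2)  txn=BusRd+Flush  M[L2]=16
step 8: P1: store L2 := 76  ⟶  IMII  (L2)  txn=BusRdX  M[L2]=16
step 9: P2: store L2 := 34  ⟶  IIMI  (L2)  txn=BusRdX+Flush  M[L2]=76
step 10: P0: store L2 := 74  ⟶  MIII  (L2)  txn=BusRdX+Flush  M[L2]=34
step 11: P2: store L2 := 27  ⟶  IIMI  (L2)  txn=BusRdX+Flush  M[L2]=74
step 12: P3: load  L2  ⟶  IISS  (L2)  txn=BusRd+Flush  M[L2]=27
step 13: P0: load  L2  ⟶  SISS  (L2)  txn=BusRd  M[L2]=27
step 14: P3: store L2 := 23  ⟶  IIIM  (L2)  txn=BusRdX  M[L2]=27
step 15: P1: store L1 := 52  ⟶  IMII  (L1)  txn=BusRdX  M[L1]=10
step 16: P0: load  L2  ⟶  SIIS  (L2)  txn=BusRd+Flush  M[L2]=23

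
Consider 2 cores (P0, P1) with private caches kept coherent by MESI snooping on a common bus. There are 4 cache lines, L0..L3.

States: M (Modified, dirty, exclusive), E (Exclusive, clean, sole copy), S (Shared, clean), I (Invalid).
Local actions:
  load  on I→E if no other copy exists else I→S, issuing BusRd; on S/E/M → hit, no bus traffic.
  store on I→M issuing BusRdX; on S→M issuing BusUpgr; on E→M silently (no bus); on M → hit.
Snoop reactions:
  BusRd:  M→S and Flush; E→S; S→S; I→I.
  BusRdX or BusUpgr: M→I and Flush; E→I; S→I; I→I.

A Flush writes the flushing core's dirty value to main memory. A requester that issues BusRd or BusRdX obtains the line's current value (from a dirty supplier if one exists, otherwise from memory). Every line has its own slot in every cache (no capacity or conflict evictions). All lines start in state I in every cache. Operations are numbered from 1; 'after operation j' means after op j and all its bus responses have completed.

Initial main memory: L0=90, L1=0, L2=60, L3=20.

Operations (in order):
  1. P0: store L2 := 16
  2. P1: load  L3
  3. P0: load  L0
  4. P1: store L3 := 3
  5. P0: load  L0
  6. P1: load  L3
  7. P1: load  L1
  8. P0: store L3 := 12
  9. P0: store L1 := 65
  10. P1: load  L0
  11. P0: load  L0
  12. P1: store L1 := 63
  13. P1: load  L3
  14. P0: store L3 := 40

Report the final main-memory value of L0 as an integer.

memory[L0] = 90

1. P0: store L2 := 16  bus=[BusRdX]  L2: P0=M P1=I  mem[L2]=60
2. P1: load  L3  bus=[BusRd]  L3: P0=I P1=E  mem[L3]=20
3. P0: load  L0  bus=[BusRd]  L0: P0=E P1=I  mem[L0]=90
4. P1: store L3 := 3  bus=[-]  L3: P0=I P1=M  mem[L3]=20
5. P0: load  L0  bus=[-]  L0: P0=E P1=I  mem[L0]=90
6. P1: load  L3  bus=[-]  L3: P0=I P1=M  mem[L3]=20
7. P1: load  L1  bus=[BusRd]  L1: P0=I P1=E  mem[L1]=0
8. P0: store L3 := 12  bus=[BusRdX,Flush]  L3: P0=M P1=I  mem[L3]=3
9. P0: store L1 := 65  bus=[BusRdX]  L1: P0=M P1=I  mem[L1]=0
10. P1: load  L0  bus=[BusRd]  L0: P0=S P1=S  mem[L0]=90
11. P0: load  L0  bus=[-]  L0: P0=S P1=S  mem[L0]=90
12. P1: store L1 := 63  bus=[BusRdX,Flush]  L1: P0=I P1=M  mem[L1]=65
13. P1: load  L3  bus=[BusRd,Flush]  L3: P0=S P1=S  mem[L3]=12
14. P0: store L3 := 40  bus=[BusUpgr]  L3: P0=M P1=I  mem[L3]=12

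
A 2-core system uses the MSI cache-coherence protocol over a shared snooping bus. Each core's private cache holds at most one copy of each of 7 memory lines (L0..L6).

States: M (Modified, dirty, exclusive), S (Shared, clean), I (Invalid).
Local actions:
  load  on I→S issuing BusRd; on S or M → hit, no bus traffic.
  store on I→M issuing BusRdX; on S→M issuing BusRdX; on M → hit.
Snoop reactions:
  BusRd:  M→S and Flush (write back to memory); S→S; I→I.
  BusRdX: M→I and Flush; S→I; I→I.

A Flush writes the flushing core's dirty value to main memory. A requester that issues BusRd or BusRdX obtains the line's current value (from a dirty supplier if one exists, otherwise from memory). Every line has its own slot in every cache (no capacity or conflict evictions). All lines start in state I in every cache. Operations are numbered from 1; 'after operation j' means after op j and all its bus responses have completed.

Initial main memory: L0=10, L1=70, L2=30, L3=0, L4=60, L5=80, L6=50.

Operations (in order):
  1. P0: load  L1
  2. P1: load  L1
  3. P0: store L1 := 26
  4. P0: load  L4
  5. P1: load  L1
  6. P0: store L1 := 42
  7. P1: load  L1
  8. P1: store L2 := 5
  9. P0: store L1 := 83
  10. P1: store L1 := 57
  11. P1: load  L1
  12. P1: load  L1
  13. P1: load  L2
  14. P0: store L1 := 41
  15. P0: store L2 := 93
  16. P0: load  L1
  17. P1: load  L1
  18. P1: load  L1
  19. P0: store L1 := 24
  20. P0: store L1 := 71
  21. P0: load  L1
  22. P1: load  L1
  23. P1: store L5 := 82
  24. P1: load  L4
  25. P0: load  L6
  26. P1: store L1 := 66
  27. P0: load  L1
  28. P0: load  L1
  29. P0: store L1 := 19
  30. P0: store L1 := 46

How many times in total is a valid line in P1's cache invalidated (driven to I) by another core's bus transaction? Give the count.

invalidations = 7

step 1: P0: load  L1  ⟶  SI  (L1)  txn=BusRd  M[L1]=70
step 2: P1: load  L1  ⟶  SS  (L1)  txn=BusRd  M[L1]=70
step 3: P0: store L1 := 26  ⟶  MI  (L1)  txn=BusRdX  M[L1]=70
step 4: P0: load  L4  ⟶  SI  (L4)  txn=BusRd  M[L4]=60
step 5: P1: load  L1  ⟶  SS  (L1)  txn=BusRd+Flush  M[L1]=26
step 6: P0: store L1 := 42  ⟶  MI  (L1)  txn=BusRdX  M[L1]=26
step 7: P1: load  L1  ⟶  SS  (L1)  txn=BusRd+Flush  M[L1]=42
step 8: P1: store L2 := 5  ⟶  IM  (L2)  txn=BusRdX  M[L2]=30
step 9: P0: store L1 := 83  ⟶  MI  (L1)  txn=BusRdX  M[L1]=42
step 10: P1: store L1 := 57  ⟶  IM  (L1)  txn=BusRdX+Flush  M[L1]=83
step 11: P1: load  L1  ⟶  IM  (L1)  txn=∅  M[L1]=83
step 12: P1: load  L1  ⟶  IM  (L1)  txn=∅  M[L1]=83
step 13: P1: load  L2  ⟶  IM  (L2)  txn=∅  M[L2]=30
step 14: P0: store L1 := 41  ⟶  MI  (L1)  txn=BusRdX+Flush  M[L1]=57
step 15: P0: store L2 := 93  ⟶  MI  (L2)  txn=BusRdX+Flush  M[L2]=5
step 16: P0: load  L1  ⟶  MI  (L1)  txn=∅  M[L1]=57
step 17: P1: load  L1  ⟶  SS  (L1)  txn=BusRd+Flush  M[L1]=41
step 18: P1: load  L1  ⟶  SS  (L1)  txn=∅  M[L1]=41
step 19: P0: store L1 := 24  ⟶  MI  (L1)  txn=BusRdX  M[L1]=41
step 20: P0: store L1 := 71  ⟶  MI  (L1)  txn=∅  M[L1]=41
step 21: P0: load  L1  ⟶  MI  (L1)  txn=∅  M[L1]=41
step 22: P1: load  L1  ⟶  SS  (L1)  txn=BusRd+Flush  M[L1]=71
step 23: P1: store L5 := 82  ⟶  IM  (L5)  txn=BusRdX  M[L5]=80
step 24: P1: load  L4  ⟶  SS  (L4)  txn=BusRd  M[L4]=60
step 25: P0: load  L6  ⟶  SI  (L6)  txn=BusRd  M[L6]=50
step 26: P1: store L1 := 66  ⟶  IM  (L1)  txn=BusRdX  M[L1]=71
step 27: P0: load  L1  ⟶  SS  (L1)  txn=BusRd+Flush  M[L1]=66
step 28: P0: load  L1  ⟶  SS  (L1)  txn=∅  M[L1]=66
step 29: P0: store L1 := 19  ⟶  MI  (L1)  txn=BusRdX  M[L1]=66
step 30: P0: store L1 := 46  ⟶  MI  (L1)  txn=∅  M[L1]=66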